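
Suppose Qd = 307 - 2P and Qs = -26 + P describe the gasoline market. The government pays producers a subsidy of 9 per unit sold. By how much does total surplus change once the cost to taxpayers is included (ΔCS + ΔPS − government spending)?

Net change in total surplus = -27

Pre-subsidy: 307 - 2P = -26 + P gives P* = 111, Q* = 85.
With the subsidy, sellers receive Ps = Pb + 9 for each unit, where Pb is the price buyers pay.
Supply in terms of Pb becomes Qs = -26 + 1(Pb + 9) = -17 + Pb. Setting this equal to demand: 307 - 2Pb = -17 + Pb, so Pb = 108.
Sellers receive Ps = 108 + 9 = 117; Q' = 307 − 2·108 = 91.
ΔCS = ½(85 + 91)(111 − 108) = 264; ΔPS = ½(85 + 91)(117 − 111) = 528.
Government spending = 9 × 91 = 819.
Net change = 264 + 528 − 819 = -27. The loss equals the DWL triangle ½·9·6.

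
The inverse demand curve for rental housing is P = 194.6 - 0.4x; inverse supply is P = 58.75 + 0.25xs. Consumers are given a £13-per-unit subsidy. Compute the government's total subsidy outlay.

Government cost = £2977

Pre-subsidy: 194.6 - 0.4x = 58.75 + 0.25x gives x* = 209 and P* = 111.
With the rebate, buyers effectively pay Pb = Ps − 13, where Ps is the price sellers receive.
On the curves, Pb = 194.6 - 0.4x and Ps = 58.75 + 0.25x; the wedge Ps − Pb = 13 gives 58.75 + 0.25x − (194.6 - 0.4x) = 13, so x' = 229.
Then Pb = 194.6 − 0.4·229 = 103 and Ps = 58.75 + 0.25·229 = 116.
Government outlay = subsidy × quantity = 13 × 229 = 2977.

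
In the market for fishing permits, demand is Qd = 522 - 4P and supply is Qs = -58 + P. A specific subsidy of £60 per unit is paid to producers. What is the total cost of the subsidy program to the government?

Government cost = £6360

Pre-subsidy: 522 - 4P = -58 + P gives P* = 116, Q* = 58.
With the subsidy, sellers receive Ps = Pb + 60 for each unit, where Pb is the price buyers pay.
Supply in terms of Pb becomes Qs = -58 + 1(Pb + 60) = 2 + Pb. Setting this equal to demand: 522 - 4Pb = 2 + Pb, so Pb = 104.
Sellers receive Ps = 104 + 60 = 164; Q' = 522 − 4·104 = 106.
Government outlay = subsidy × quantity = 60 × 106 = 6360.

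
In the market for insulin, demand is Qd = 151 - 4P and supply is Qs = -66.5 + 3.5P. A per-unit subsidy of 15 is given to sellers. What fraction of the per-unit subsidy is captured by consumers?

Pre-subsidy: 151 - 4P = -66.5 + 3.5P gives P* = 29, Q* = 35.
With the subsidy, sellers receive Ps = Pb + 15 for each unit, where Pb is the price buyers pay.
Supply in terms of Pb becomes Qs = -66.5 + 3.5(Pb + 15) = -14 + 3.5Pb. Setting this equal to demand: 151 - 4Pb = -14 + 3.5Pb, so Pb = 22.
Sellers receive Ps = 22 + 15 = 37; Q' = 151 − 4·22 = 63.
Buyers' price falls by P* − Pb = 29 − 22 = 7; sellers' price rises by Ps − P* = 37 − 29 = 8.
So consumers capture 7/15 = 7/15 of each unit of subsidy.

Consumer share = 7/15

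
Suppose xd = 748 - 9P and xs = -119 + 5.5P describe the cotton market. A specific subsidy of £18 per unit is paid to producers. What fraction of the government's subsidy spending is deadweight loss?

DWL / government spending = 891/7868

Pre-subsidy: 748 - 9P = -119 + 5.5P gives P* = 1734/29, x* = 6086/29.
With the subsidy, sellers receive Ps = Pb + 18 for each unit, where Pb is the price buyers pay.
Supply in terms of Pb becomes xs = -119 + 5.5(Pb + 18) = -20 + 5.5Pb. Setting this equal to demand: 748 - 9Pb = -20 + 5.5Pb, so Pb = 1536/29.
Sellers receive Ps = 1536/29 + 18 = 2058/29; x' = 748 − 9·(1536/29) = 7868/29.
ΔCS = ½(6086/29 + 7868/29)(1734/29 − 1536/29) = 1381446/841; ΔPS = ½(6086/29 + 7868/29)(2058/29 − 1734/29) = 2260548/841.
Government spending = 18 × 7868/29 = 141624/29.
DWL = ½ × 18 × (7868/29 − 6086/29) = 16038/29; fraction = (16038/29) / (141624/29) = 891/7868.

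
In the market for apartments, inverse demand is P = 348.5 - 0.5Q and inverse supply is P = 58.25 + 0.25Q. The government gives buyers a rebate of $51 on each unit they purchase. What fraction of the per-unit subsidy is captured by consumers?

Consumer share = 2/3

Pre-subsidy: 348.5 - 0.5Q = 58.25 + 0.25Q gives Q* = 387 and P* = 155.
With the rebate, buyers effectively pay Pb = Ps − 51, where Ps is the price sellers receive.
On the curves, Pb = 348.5 - 0.5Q and Ps = 58.25 + 0.25Q; the wedge Ps − Pb = 51 gives 58.25 + 0.25Q − (348.5 - 0.5Q) = 51, so Q' = 455.
Then Pb = 348.5 − 0.5·455 = 121 and Ps = 58.25 + 0.25·455 = 172.
Buyers' price falls by P* − Pb = 155 − 121 = 34; sellers' price rises by Ps − P* = 172 − 155 = 17.
So consumers capture 34/51 = 2/3 of each unit of subsidy.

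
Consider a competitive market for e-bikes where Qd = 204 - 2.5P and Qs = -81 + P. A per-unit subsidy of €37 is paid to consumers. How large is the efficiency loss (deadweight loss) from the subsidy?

Deadweight loss = 6845/14

Pre-subsidy: 204 - 2.5P = -81 + P gives P* = 570/7, Q* = 3/7.
With the rebate, buyers effectively pay Pb = Ps − 37, where Ps is the price sellers receive.
Demand in terms of Ps becomes Qd = 204 − 2.5(Ps − 37) = 296.5 - 2.5Ps. Setting this equal to supply: 296.5 - 2.5Ps = -81 + Ps, so Ps = 755/7.
Buyers pay Pb = 755/7 − 37 = 496/7; Q' = -81 + 1·(755/7) = 188/7.
The subsidy expands output by 188/7 − 3/7 = 185/7 past the efficient level; on those units the gap between marginal cost and willingness to pay runs from 0 up to 37.
DWL = ½ × 37 × 185/7 = 6845/14.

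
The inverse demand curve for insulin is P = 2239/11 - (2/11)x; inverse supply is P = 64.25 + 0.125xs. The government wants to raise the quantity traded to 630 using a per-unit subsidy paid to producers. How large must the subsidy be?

Required subsidy s = 54 per unit

At x = 630, from the demand curve buyers pay Pb = 2239/11 − (2/11)·630 = 89; from the supply curve sellers need Ps = 64.25 + 0.125·630 = 143.
The subsidy must fill the gap: s = Ps − Pb = 143 − 89 = 54.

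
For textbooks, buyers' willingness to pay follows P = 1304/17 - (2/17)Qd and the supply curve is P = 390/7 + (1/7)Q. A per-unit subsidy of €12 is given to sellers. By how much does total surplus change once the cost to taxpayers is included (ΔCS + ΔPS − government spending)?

Net change in total surplus = -8568/31

Pre-subsidy: 1304/17 - (2/17)Q = 390/7 + (1/7)Q gives Q* = 2498/31 and P* = 2084/31.
With the subsidy, sellers receive Ps = Pb + 12 for each unit, where Pb is the price buyers pay.
On the curves, Pb = 1304/17 - (2/17)Q and Ps = 390/7 + (1/7)Q; the wedge Ps − Pb = 12 gives 390/7 + (1/7)Q − (1304/17 - (2/17)Q) = 12, so Q' = 3926/31.
Then Pb = 1304/17 − (2/17)·(3926/31) = 1916/31 and Ps = 390/7 + (1/7)·(3926/31) = 2288/31.
ΔCS = ½(2498/31 + 3926/31)(2084/31 − 1916/31) = 539616/961; ΔPS = ½(2498/31 + 3926/31)(2288/31 − 2084/31) = 655248/961.
Government spending = 12 × 3926/31 = 47112/31.
Net change = 539616/961 + 655248/961 − 47112/31 = -8568/31. The loss equals the DWL triangle ½·12·1428/31.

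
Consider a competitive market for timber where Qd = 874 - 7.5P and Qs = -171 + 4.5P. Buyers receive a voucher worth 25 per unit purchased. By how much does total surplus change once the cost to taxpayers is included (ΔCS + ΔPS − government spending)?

Net change in total surplus = -878.90625

Pre-subsidy: 874 - 7.5P = -171 + 4.5P gives P* = 1045/12, Q* = 220.875.
With the rebate, buyers effectively pay Pb = Ps − 25, where Ps is the price sellers receive.
Demand in terms of Ps becomes Qd = 874 − 7.5(Ps − 25) = 1061.5 - 7.5Ps. Setting this equal to supply: 1061.5 - 7.5Ps = -171 + 4.5Ps, so Ps = 2465/24.
Buyers pay Pb = 2465/24 − 25 = 1865/24; Q' = -171 + 4.5·(2465/24) = 291.1875.
ΔCS = ½(220.875 + 291.1875)(1045/12 − 1865/24) = 2400.29296875; ΔPS = ½(220.875 + 291.1875)(2465/24 − 1045/12) = 4000.48828125.
Government spending = 25 × 291.1875 = 7279.6875.
Net change = 2400.29296875 + 4000.48828125 − 7279.6875 = -878.90625. The loss equals the DWL triangle ½·25·70.3125.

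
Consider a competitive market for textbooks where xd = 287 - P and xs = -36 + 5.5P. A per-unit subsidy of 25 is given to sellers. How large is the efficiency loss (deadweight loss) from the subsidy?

Deadweight loss = 6875/26

Pre-subsidy: 287 - P = -36 + 5.5P gives P* = 646/13, x* = 3085/13.
With the subsidy, sellers receive Ps = Pb + 25 for each unit, where Pb is the price buyers pay.
Supply in terms of Pb becomes xs = -36 + 5.5(Pb + 25) = 101.5 + 5.5Pb. Setting this equal to demand: 287 - Pb = 101.5 + 5.5Pb, so Pb = 371/13.
Sellers receive Ps = 371/13 + 25 = 696/13; x' = 287 − 1·(371/13) = 3360/13.
The subsidy expands output by 3360/13 − 3085/13 = 275/13 past the efficient level; on those units the gap between marginal cost and willingness to pay runs from 0 up to 25.
DWL = ½ × 25 × 275/13 = 6875/26.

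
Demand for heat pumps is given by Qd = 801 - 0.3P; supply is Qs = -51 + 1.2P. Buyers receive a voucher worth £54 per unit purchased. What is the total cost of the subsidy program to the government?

Pre-subsidy: 801 - 0.3P = -51 + 1.2P gives P* = 568, Q* = 630.6.
With the rebate, buyers effectively pay Pb = Ps − 54, where Ps is the price sellers receive.
Demand in terms of Ps becomes Qd = 801 − 0.3(Ps − 54) = 817.2 - 0.3Ps. Setting this equal to supply: 817.2 - 0.3Ps = -51 + 1.2Ps, so Ps = 578.8.
Buyers pay Pb = 578.8 − 54 = 524.8; Q' = -51 + 1.2·578.8 = 643.56.
Government outlay = subsidy × quantity = 54 × 643.56 = 34752.24.

Government cost = £34752.24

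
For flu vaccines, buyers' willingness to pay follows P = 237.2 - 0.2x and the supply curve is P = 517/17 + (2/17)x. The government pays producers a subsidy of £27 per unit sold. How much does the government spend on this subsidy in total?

Government cost = £19872

Pre-subsidy: 237.2 - 0.2x = 517/17 + (2/17)x gives x* = 651 and P* = 107.
With the subsidy, sellers receive Ps = Pb + 27 for each unit, where Pb is the price buyers pay.
On the curves, Pb = 237.2 - 0.2x and Ps = 517/17 + (2/17)x; the wedge Ps − Pb = 27 gives 517/17 + (2/17)x − (237.2 - 0.2x) = 27, so x' = 736.
Then Pb = 237.2 − 0.2·736 = 90 and Ps = 517/17 + (2/17)·736 = 117.
Government outlay = subsidy × quantity = 27 × 736 = 19872.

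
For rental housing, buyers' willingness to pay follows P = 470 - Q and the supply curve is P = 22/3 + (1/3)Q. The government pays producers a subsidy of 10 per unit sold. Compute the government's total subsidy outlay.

Government cost = 3545

Pre-subsidy: 470 - Q = 22/3 + (1/3)Q gives Q* = 347 and P* = 123.
With the subsidy, sellers receive Ps = Pb + 10 for each unit, where Pb is the price buyers pay.
On the curves, Pb = 470 - Q and Ps = 22/3 + (1/3)Q; the wedge Ps − Pb = 10 gives 22/3 + (1/3)Q − (470 - Q) = 10, so Q' = 354.5.
Then Pb = 470 − 1·354.5 = 115.5 and Ps = 22/3 + (1/3)·354.5 = 125.5.
Government outlay = subsidy × quantity = 10 × 354.5 = 3545.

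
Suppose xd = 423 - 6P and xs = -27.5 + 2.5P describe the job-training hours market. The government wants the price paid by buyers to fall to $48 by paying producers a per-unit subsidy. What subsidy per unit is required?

Required subsidy s = $17 per unit

At a buyer price of 48, quantity demanded is 423 − 6·48 = 135.
Sellers supply 135 only when they receive Ps with -27.5 + 2.5·Ps = 135, i.e. Ps = 65.
s = Ps − Pb = 65 − 48 = 17.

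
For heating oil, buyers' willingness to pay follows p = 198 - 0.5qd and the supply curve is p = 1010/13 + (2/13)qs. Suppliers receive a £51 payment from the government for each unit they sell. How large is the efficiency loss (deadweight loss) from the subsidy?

Deadweight loss = £1989

Pre-subsidy: 198 - 0.5q = 1010/13 + (2/13)q gives q* = 184 and p* = 106.
With the subsidy, sellers receive ps = pb + 51 for each unit, where pb is the price buyers pay.
On the curves, pb = 198 - 0.5q and ps = 1010/13 + (2/13)q; the wedge ps − pb = 51 gives 1010/13 + (2/13)q − (198 - 0.5q) = 51, so q' = 262.
Then pb = 198 − 0.5·262 = 67 and ps = 1010/13 + (2/13)·262 = 118.
The subsidy expands output by 262 − 184 = 78 past the efficient level; on those units the gap between marginal cost and willingness to pay runs from 0 up to 51.
DWL = ½ × 51 × 78 = 1989.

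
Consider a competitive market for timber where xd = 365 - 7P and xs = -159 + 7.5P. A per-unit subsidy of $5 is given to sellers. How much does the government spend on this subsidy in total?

Government cost = 18870/29

Pre-subsidy: 365 - 7P = -159 + 7.5P gives P* = 1048/29, x* = 3249/29.
With the subsidy, sellers receive Ps = Pb + 5 for each unit, where Pb is the price buyers pay.
Supply in terms of Pb becomes xs = -159 + 7.5(Pb + 5) = -121.5 + 7.5Pb. Setting this equal to demand: 365 - 7Pb = -121.5 + 7.5Pb, so Pb = 973/29.
Sellers receive Ps = 973/29 + 5 = 1118/29; x' = 365 − 7·(973/29) = 3774/29.
Government outlay = subsidy × quantity = 5 × 3774/29 = 18870/29.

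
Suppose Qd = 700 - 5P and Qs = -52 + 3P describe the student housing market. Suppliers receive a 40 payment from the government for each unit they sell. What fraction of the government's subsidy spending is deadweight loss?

Pre-subsidy: 700 - 5P = -52 + 3P gives P* = 94, Q* = 230.
With the subsidy, sellers receive Ps = Pb + 40 for each unit, where Pb is the price buyers pay.
Supply in terms of Pb becomes Qs = -52 + 3(Pb + 40) = 68 + 3Pb. Setting this equal to demand: 700 - 5Pb = 68 + 3Pb, so Pb = 79.
Sellers receive Ps = 79 + 40 = 119; Q' = 700 − 5·79 = 305.
ΔCS = ½(230 + 305)(94 − 79) = 4012.5; ΔPS = ½(230 + 305)(119 − 94) = 6687.5.
Government spending = 40 × 305 = 12200.
DWL = ½ × 40 × (305 − 230) = 1500; fraction = 1500 / 12200 = 15/122.

DWL / government spending = 15/122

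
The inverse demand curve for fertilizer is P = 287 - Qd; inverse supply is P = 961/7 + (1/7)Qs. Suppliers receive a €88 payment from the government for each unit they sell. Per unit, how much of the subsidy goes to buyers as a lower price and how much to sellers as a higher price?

Pre-subsidy: 287 - Q = 961/7 + (1/7)Q gives Q* = 131 and P* = 156.
With the subsidy, sellers receive Ps = Pb + 88 for each unit, where Pb is the price buyers pay.
On the curves, Pb = 287 - Q and Ps = 961/7 + (1/7)Q; the wedge Ps − Pb = 88 gives 961/7 + (1/7)Q − (287 - Q) = 88, so Q' = 208.
Then Pb = 287 − 1·208 = 79 and Ps = 961/7 + (1/7)·208 = 167.
Buyers' price falls by P* − Pb = 156 − 79 = 77; sellers' price rises by Ps − P* = 167 − 156 = 11.

Buyers gain €77 per unit; sellers gain €11 per unit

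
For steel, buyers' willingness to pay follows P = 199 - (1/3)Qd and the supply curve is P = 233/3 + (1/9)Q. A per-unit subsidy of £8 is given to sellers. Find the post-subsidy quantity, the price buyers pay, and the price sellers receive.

Q' = 291; buyers pay £102; sellers receive £110

Pre-subsidy: 199 - (1/3)Q = 233/3 + (1/9)Q gives Q* = 273 and P* = 108.
With the subsidy, sellers receive Ps = Pb + 8 for each unit, where Pb is the price buyers pay.
On the curves, Pb = 199 - (1/3)Q and Ps = 233/3 + (1/9)Q; the wedge Ps − Pb = 8 gives 233/3 + (1/9)Q − (199 - (1/3)Q) = 8, so Q' = 291.
Then Pb = 199 − (1/3)·291 = 102 and Ps = 233/3 + (1/9)·291 = 110.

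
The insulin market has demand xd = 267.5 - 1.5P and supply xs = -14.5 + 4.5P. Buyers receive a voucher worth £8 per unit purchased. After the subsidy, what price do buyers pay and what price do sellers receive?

Buyers pay £41; sellers receive £49

Pre-subsidy: 267.5 - 1.5P = -14.5 + 4.5P gives P* = 47, x* = 197.
With the rebate, buyers effectively pay Pb = Ps − 8, where Ps is the price sellers receive.
Demand in terms of Ps becomes xd = 267.5 − 1.5(Ps − 8) = 279.5 - 1.5Ps. Setting this equal to supply: 279.5 - 1.5Ps = -14.5 + 4.5Ps, so Ps = 49.
Buyers pay Pb = 49 − 8 = 41; x' = -14.5 + 4.5·49 = 206.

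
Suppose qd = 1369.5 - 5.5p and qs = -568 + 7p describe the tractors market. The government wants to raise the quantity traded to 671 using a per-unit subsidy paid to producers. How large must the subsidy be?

Required subsidy s = 50 per unit

At q = 671, invert demand for the buyer price: pb = (1369.5 − 671)/5.5 = 127; invert supply for the seller price: ps = (671 − (-568))/7 = 177.
The subsidy must fill the gap: s = ps − pb = 177 − 127 = 50.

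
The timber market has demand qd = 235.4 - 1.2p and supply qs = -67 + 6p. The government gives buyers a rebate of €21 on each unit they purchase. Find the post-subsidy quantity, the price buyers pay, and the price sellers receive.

q' = 206; buyers pay €24.5; sellers receive €45.5

Pre-subsidy: 235.4 - 1.2p = -67 + 6p gives p* = 42, q* = 185.
With the rebate, buyers effectively pay pb = ps − 21, where ps is the price sellers receive.
Demand in terms of ps becomes qd = 235.4 − 1.2(ps − 21) = 260.6 - 1.2ps. Setting this equal to supply: 260.6 - 1.2ps = -67 + 6ps, so ps = 45.5.
Buyers pay pb = 45.5 − 21 = 24.5; q' = -67 + 6·45.5 = 206.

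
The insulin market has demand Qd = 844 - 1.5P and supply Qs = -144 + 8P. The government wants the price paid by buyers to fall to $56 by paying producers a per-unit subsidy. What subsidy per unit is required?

At a buyer price of 56, quantity demanded is 844 − 1.5·56 = 760.
Sellers supply 760 only when they receive Ps with -144 + 8·Ps = 760, i.e. Ps = 113.
s = Ps − Pb = 113 − 56 = 57.

Required subsidy s = $57 per unit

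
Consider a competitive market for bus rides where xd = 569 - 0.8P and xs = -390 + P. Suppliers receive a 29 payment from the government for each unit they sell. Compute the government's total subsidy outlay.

Government cost = 13543/3

Pre-subsidy: 569 - 0.8P = -390 + P gives P* = 4795/9, x* = 1285/9.
With the subsidy, sellers receive Ps = Pb + 29 for each unit, where Pb is the price buyers pay.
Supply in terms of Pb becomes xs = -390 + 1(Pb + 29) = -361 + Pb. Setting this equal to demand: 569 - 0.8Pb = -361 + Pb, so Pb = 1550/3.
Sellers receive Ps = 1550/3 + 29 = 1637/3; x' = 569 − 0.8·(1550/3) = 467/3.
Government outlay = subsidy × quantity = 29 × 467/3 = 13543/3.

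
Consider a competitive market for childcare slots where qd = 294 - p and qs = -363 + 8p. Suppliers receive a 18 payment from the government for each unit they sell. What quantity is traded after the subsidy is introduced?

q' = 237

Pre-subsidy: 294 - p = -363 + 8p gives p* = 73, q* = 221.
With the subsidy, sellers receive ps = pb + 18 for each unit, where pb is the price buyers pay.
Supply in terms of pb becomes qs = -363 + 8(pb + 18) = -219 + 8pb. Setting this equal to demand: 294 - pb = -219 + 8pb, so pb = 57.
Sellers receive ps = 57 + 18 = 75; q' = 294 − 1·57 = 237.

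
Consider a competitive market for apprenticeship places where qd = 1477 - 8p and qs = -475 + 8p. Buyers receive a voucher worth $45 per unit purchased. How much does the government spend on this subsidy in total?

Pre-subsidy: 1477 - 8p = -475 + 8p gives p* = 122, q* = 501.
With the rebate, buyers effectively pay pb = ps − 45, where ps is the price sellers receive.
Demand in terms of ps becomes qd = 1477 − 8(ps − 45) = 1837 - 8ps. Setting this equal to supply: 1837 - 8ps = -475 + 8ps, so ps = 144.5.
Buyers pay pb = 144.5 − 45 = 99.5; q' = -475 + 8·144.5 = 681.
Government outlay = subsidy × quantity = 45 × 681 = 30645.

Government cost = $30645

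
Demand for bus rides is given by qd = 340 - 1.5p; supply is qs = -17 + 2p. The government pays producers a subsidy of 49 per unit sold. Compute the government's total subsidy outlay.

Pre-subsidy: 340 - 1.5p = -17 + 2p gives p* = 102, q* = 187.
With the subsidy, sellers receive ps = pb + 49 for each unit, where pb is the price buyers pay.
Supply in terms of pb becomes qs = -17 + 2(pb + 49) = 81 + 2pb. Setting this equal to demand: 340 - 1.5pb = 81 + 2pb, so pb = 74.
Sellers receive ps = 74 + 49 = 123; q' = 340 − 1.5·74 = 229.
Government outlay = subsidy × quantity = 49 × 229 = 11221.

Government cost = 11221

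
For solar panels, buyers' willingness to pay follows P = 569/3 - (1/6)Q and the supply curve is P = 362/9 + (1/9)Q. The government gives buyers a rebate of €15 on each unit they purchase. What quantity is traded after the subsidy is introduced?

Pre-subsidy: 569/3 - (1/6)Q = 362/9 + (1/9)Q gives Q* = 538 and P* = 100.
With the rebate, buyers effectively pay Pb = Ps − 15, where Ps is the price sellers receive.
On the curves, Pb = 569/3 - (1/6)Q and Ps = 362/9 + (1/9)Q; the wedge Ps − Pb = 15 gives 362/9 + (1/9)Q − (569/3 - (1/6)Q) = 15, so Q' = 592.
Then Pb = 569/3 − (1/6)·592 = 91 and Ps = 362/9 + (1/9)·592 = 106.

Q' = 592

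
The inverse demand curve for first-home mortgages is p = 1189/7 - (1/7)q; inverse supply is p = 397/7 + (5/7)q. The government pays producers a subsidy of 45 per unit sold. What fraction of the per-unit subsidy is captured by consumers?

Pre-subsidy: 1189/7 - (1/7)q = 397/7 + (5/7)q gives q* = 132 and p* = 151.
With the subsidy, sellers receive ps = pb + 45 for each unit, where pb is the price buyers pay.
On the curves, pb = 1189/7 - (1/7)q and ps = 397/7 + (5/7)q; the wedge ps − pb = 45 gives 397/7 + (5/7)q − (1189/7 - (1/7)q) = 45, so q' = 184.5.
Then pb = 1189/7 − (1/7)·184.5 = 143.5 and ps = 397/7 + (5/7)·184.5 = 188.5.
Buyers' price falls by p* − pb = 151 − 143.5 = 7.5; sellers' price rises by ps − p* = 188.5 − 151 = 37.5.
So consumers capture 7.5/45 = 1/6 of each unit of subsidy.

Consumer share = 1/6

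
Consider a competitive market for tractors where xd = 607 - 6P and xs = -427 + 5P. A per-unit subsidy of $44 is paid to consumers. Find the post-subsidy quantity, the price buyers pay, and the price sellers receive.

x' = 163; buyers pay $74; sellers receive $118

Pre-subsidy: 607 - 6P = -427 + 5P gives P* = 94, x* = 43.
With the rebate, buyers effectively pay Pb = Ps − 44, where Ps is the price sellers receive.
Demand in terms of Ps becomes xd = 607 − 6(Ps − 44) = 871 - 6Ps. Setting this equal to supply: 871 - 6Ps = -427 + 5Ps, so Ps = 118.
Buyers pay Pb = 118 − 44 = 74; x' = -427 + 5·118 = 163.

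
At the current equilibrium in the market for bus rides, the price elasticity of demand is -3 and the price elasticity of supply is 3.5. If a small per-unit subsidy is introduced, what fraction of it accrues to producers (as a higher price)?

Producer share = 6/13

For a small subsidy around the equilibrium, the benefit split depends on the relative slopes, which at a point are proportional to the elasticities.
Buyer share = εs/(εs + |εd|) = 3.5/(3.5 + 3) = 7/13; seller share = |εd|/(εs + |εd|) = 6/13.
So producers capture 6/13 of the subsidy.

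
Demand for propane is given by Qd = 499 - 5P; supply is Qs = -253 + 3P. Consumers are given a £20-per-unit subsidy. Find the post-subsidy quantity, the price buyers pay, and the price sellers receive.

Pre-subsidy: 499 - 5P = -253 + 3P gives P* = 94, Q* = 29.
With the rebate, buyers effectively pay Pb = Ps − 20, where Ps is the price sellers receive.
Demand in terms of Ps becomes Qd = 499 − 5(Ps − 20) = 599 - 5Ps. Setting this equal to supply: 599 - 5Ps = -253 + 3Ps, so Ps = 106.5.
Buyers pay Pb = 106.5 − 20 = 86.5; Q' = -253 + 3·106.5 = 66.5.

Q' = 66.5; buyers pay £86.5; sellers receive £106.5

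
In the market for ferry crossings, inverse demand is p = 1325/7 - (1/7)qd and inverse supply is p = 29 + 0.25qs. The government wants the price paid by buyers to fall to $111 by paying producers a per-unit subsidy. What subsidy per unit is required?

Required subsidy s = $55 per unit

At a buyer price of 111, quantity demanded is 1325 − 7·111 = 548.
Sellers supply 548 only when they receive ps = 29 + 0.25·548 = 166.
s = ps − pb = 166 − 111 = 55.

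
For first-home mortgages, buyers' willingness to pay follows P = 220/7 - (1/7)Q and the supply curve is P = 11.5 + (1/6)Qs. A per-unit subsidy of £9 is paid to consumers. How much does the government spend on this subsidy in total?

Pre-subsidy: 220/7 - (1/7)Q = 11.5 + (1/6)Q gives Q* = 837/13 and P* = 289/13.
With the rebate, buyers effectively pay Pb = Ps − 9, where Ps is the price sellers receive.
On the curves, Pb = 220/7 - (1/7)Q and Ps = 11.5 + (1/6)Q; the wedge Ps − Pb = 9 gives 11.5 + (1/6)Q − (220/7 - (1/7)Q) = 9, so Q' = 1215/13.
Then Pb = 220/7 − (1/7)·(1215/13) = 235/13 and Ps = 11.5 + (1/6)·(1215/13) = 352/13.
Government outlay = subsidy × quantity = 9 × 1215/13 = 10935/13.

Government cost = 10935/13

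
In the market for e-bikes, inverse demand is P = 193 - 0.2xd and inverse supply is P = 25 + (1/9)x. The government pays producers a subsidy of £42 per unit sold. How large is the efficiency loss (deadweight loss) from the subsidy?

Deadweight loss = £2835

Pre-subsidy: 193 - 0.2x = 25 + (1/9)x gives x* = 540 and P* = 85.
With the subsidy, sellers receive Ps = Pb + 42 for each unit, where Pb is the price buyers pay.
On the curves, Pb = 193 - 0.2x and Ps = 25 + (1/9)x; the wedge Ps − Pb = 42 gives 25 + (1/9)x − (193 - 0.2x) = 42, so x' = 675.
Then Pb = 193 − 0.2·675 = 58 and Ps = 25 + (1/9)·675 = 100.
The subsidy expands output by 675 − 540 = 135 past the efficient level; on those units the gap between marginal cost and willingness to pay runs from 0 up to 42.
DWL = ½ × 42 × 135 = 2835.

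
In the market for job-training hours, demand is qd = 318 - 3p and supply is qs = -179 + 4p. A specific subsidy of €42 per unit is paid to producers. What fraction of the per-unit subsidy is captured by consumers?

Pre-subsidy: 318 - 3p = -179 + 4p gives p* = 71, q* = 105.
With the subsidy, sellers receive ps = pb + 42 for each unit, where pb is the price buyers pay.
Supply in terms of pb becomes qs = -179 + 4(pb + 42) = -11 + 4pb. Setting this equal to demand: 318 - 3pb = -11 + 4pb, so pb = 47.
Sellers receive ps = 47 + 42 = 89; q' = 318 − 3·47 = 177.
Buyers' price falls by p* − pb = 71 − 47 = 24; sellers' price rises by ps − p* = 89 − 71 = 18.
So consumers capture 24/42 = 4/7 of each unit of subsidy.

Consumer share = 4/7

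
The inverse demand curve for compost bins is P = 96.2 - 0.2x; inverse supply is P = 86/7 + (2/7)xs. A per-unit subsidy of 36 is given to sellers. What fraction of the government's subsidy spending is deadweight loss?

DWL / government spending = 210/1399

Pre-subsidy: 96.2 - 0.2x = 86/7 + (2/7)x gives x* = 2937/17 and P* = 1048/17.
With the subsidy, sellers receive Ps = Pb + 36 for each unit, where Pb is the price buyers pay.
On the curves, Pb = 96.2 - 0.2x and Ps = 86/7 + (2/7)x; the wedge Ps − Pb = 36 gives 86/7 + (2/7)x − (96.2 - 0.2x) = 36, so x' = 4197/17.
Then Pb = 96.2 − 0.2·(4197/17) = 796/17 and Ps = 86/7 + (2/7)·(4197/17) = 1408/17.
ΔCS = ½(2937/17 + 4197/17)(1048/17 − 796/17) = 898884/289; ΔPS = ½(2937/17 + 4197/17)(1408/17 − 1048/17) = 1284120/289.
Government spending = 36 × 4197/17 = 151092/17.
DWL = ½ × 36 × (4197/17 − 2937/17) = 22680/17; fraction = (22680/17) / (151092/17) = 210/1399.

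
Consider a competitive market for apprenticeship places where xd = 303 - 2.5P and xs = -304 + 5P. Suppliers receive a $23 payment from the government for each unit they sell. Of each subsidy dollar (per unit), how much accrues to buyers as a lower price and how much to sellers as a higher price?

Pre-subsidy: 303 - 2.5P = -304 + 5P gives P* = 1214/15, x* = 302/3.
With the subsidy, sellers receive Ps = Pb + 23 for each unit, where Pb is the price buyers pay.
Supply in terms of Pb becomes xs = -304 + 5(Pb + 23) = -189 + 5Pb. Setting this equal to demand: 303 - 2.5Pb = -189 + 5Pb, so Pb = 65.6.
Sellers receive Ps = 65.6 + 23 = 88.6; x' = 303 − 2.5·65.6 = 139.
Buyers' price falls by P* − Pb = 1214/15 − 65.6 = 46/3; sellers' price rises by Ps − P* = 88.6 − 1214/15 = 23/3.

Buyers gain 46/3 per unit; sellers gain 23/3 per unit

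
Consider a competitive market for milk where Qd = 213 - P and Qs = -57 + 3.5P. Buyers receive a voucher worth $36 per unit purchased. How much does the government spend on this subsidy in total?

Government cost = $6516

Pre-subsidy: 213 - P = -57 + 3.5P gives P* = 60, Q* = 153.
With the rebate, buyers effectively pay Pb = Ps − 36, where Ps is the price sellers receive.
Demand in terms of Ps becomes Qd = 213 − 1(Ps − 36) = 249 - Ps. Setting this equal to supply: 249 - Ps = -57 + 3.5Ps, so Ps = 68.
Buyers pay Pb = 68 − 36 = 32; Q' = -57 + 3.5·68 = 181.
Government outlay = subsidy × quantity = 36 × 181 = 6516.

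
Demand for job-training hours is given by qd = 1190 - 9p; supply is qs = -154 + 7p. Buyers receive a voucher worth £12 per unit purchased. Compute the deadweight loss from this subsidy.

Deadweight loss = £283.5

Pre-subsidy: 1190 - 9p = -154 + 7p gives p* = 84, q* = 434.
With the rebate, buyers effectively pay pb = ps − 12, where ps is the price sellers receive.
Demand in terms of ps becomes qd = 1190 − 9(ps − 12) = 1298 - 9ps. Setting this equal to supply: 1298 - 9ps = -154 + 7ps, so ps = 90.75.
Buyers pay pb = 90.75 − 12 = 78.75; q' = -154 + 7·90.75 = 481.25.
The subsidy expands output by 481.25 − 434 = 47.25 past the efficient level; on those units the gap between marginal cost and willingness to pay runs from 0 up to 12.
DWL = ½ × 12 × 47.25 = 283.5.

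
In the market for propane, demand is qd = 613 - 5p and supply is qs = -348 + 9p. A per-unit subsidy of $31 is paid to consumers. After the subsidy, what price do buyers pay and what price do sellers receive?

Pre-subsidy: 613 - 5p = -348 + 9p gives p* = 961/14, q* = 3777/14.
With the rebate, buyers effectively pay pb = ps − 31, where ps is the price sellers receive.
Demand in terms of ps becomes qd = 613 − 5(ps − 31) = 768 - 5ps. Setting this equal to supply: 768 - 5ps = -348 + 9ps, so ps = 558/7.
Buyers pay pb = 558/7 − 31 = 341/7; q' = -348 + 9·(558/7) = 2586/7.

Buyers pay 341/7; sellers receive 558/7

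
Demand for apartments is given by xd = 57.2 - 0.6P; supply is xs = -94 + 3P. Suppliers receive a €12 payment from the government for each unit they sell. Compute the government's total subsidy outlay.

Government cost = €456

Pre-subsidy: 57.2 - 0.6P = -94 + 3P gives P* = 42, x* = 32.
With the subsidy, sellers receive Ps = Pb + 12 for each unit, where Pb is the price buyers pay.
Supply in terms of Pb becomes xs = -94 + 3(Pb + 12) = -58 + 3Pb. Setting this equal to demand: 57.2 - 0.6Pb = -58 + 3Pb, so Pb = 32.
Sellers receive Ps = 32 + 12 = 44; x' = 57.2 − 0.6·32 = 38.
Government outlay = subsidy × quantity = 12 × 38 = 456.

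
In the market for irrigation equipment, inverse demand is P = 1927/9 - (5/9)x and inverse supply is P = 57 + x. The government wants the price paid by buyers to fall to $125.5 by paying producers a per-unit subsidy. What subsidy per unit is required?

At a buyer price of 125.5, quantity demanded is 385.4 − 1.8·125.5 = 159.5.
Sellers supply 159.5 only when they receive Ps = 57 + 1·159.5 = 216.5.
s = Ps − Pb = 216.5 − 125.5 = 91.

Required subsidy s = $91 per unit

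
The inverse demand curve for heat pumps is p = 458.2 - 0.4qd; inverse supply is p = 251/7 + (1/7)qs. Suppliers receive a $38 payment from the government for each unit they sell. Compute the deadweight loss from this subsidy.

Deadweight loss = $1330

Pre-subsidy: 458.2 - 0.4q = 251/7 + (1/7)q gives q* = 778 and p* = 147.
With the subsidy, sellers receive ps = pb + 38 for each unit, where pb is the price buyers pay.
On the curves, pb = 458.2 - 0.4q and ps = 251/7 + (1/7)q; the wedge ps − pb = 38 gives 251/7 + (1/7)q − (458.2 - 0.4q) = 38, so q' = 848.
Then pb = 458.2 − 0.4·848 = 119 and ps = 251/7 + (1/7)·848 = 157.
The subsidy expands output by 848 − 778 = 70 past the efficient level; on those units the gap between marginal cost and willingness to pay runs from 0 up to 38.
DWL = ½ × 38 × 70 = 1330.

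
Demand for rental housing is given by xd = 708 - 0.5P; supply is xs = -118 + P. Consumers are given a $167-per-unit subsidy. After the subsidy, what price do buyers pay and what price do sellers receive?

Buyers pay 1318/3; sellers receive 1819/3

Pre-subsidy: 708 - 0.5P = -118 + P gives P* = 1652/3, x* = 1298/3.
With the rebate, buyers effectively pay Pb = Ps − 167, where Ps is the price sellers receive.
Demand in terms of Ps becomes xd = 708 − 0.5(Ps − 167) = 791.5 - 0.5Ps. Setting this equal to supply: 791.5 - 0.5Ps = -118 + Ps, so Ps = 1819/3.
Buyers pay Pb = 1819/3 − 167 = 1318/3; x' = -118 + 1·(1819/3) = 1465/3.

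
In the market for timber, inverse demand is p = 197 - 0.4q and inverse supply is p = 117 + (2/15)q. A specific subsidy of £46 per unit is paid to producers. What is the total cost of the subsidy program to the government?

Pre-subsidy: 197 - 0.4q = 117 + (2/15)q gives q* = 150 and p* = 137.
With the subsidy, sellers receive ps = pb + 46 for each unit, where pb is the price buyers pay.
On the curves, pb = 197 - 0.4q and ps = 117 + (2/15)q; the wedge ps − pb = 46 gives 117 + (2/15)q − (197 - 0.4q) = 46, so q' = 236.25.
Then pb = 197 − 0.4·236.25 = 102.5 and ps = 117 + (2/15)·236.25 = 148.5.
Government outlay = subsidy × quantity = 46 × 236.25 = 10867.5.

Government cost = £10867.5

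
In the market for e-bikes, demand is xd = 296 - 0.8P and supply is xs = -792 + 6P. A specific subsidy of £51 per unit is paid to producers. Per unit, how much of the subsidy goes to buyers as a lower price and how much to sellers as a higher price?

Pre-subsidy: 296 - 0.8P = -792 + 6P gives P* = 160, x* = 168.
With the subsidy, sellers receive Ps = Pb + 51 for each unit, where Pb is the price buyers pay.
Supply in terms of Pb becomes xs = -792 + 6(Pb + 51) = -486 + 6Pb. Setting this equal to demand: 296 - 0.8Pb = -486 + 6Pb, so Pb = 115.
Sellers receive Ps = 115 + 51 = 166; x' = 296 − 0.8·115 = 204.
Buyers' price falls by P* − Pb = 160 − 115 = 45; sellers' price rises by Ps − P* = 166 − 160 = 6.

Buyers gain £45 per unit; sellers gain £6 per unit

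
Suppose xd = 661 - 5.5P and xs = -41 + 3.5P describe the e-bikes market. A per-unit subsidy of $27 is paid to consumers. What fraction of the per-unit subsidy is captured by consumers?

Consumer share = 7/18

Pre-subsidy: 661 - 5.5P = -41 + 3.5P gives P* = 78, x* = 232.
With the rebate, buyers effectively pay Pb = Ps − 27, where Ps is the price sellers receive.
Demand in terms of Ps becomes xd = 661 − 5.5(Ps − 27) = 809.5 - 5.5Ps. Setting this equal to supply: 809.5 - 5.5Ps = -41 + 3.5Ps, so Ps = 94.5.
Buyers pay Pb = 94.5 − 27 = 67.5; x' = -41 + 3.5·94.5 = 289.75.
Buyers' price falls by P* − Pb = 78 − 67.5 = 10.5; sellers' price rises by Ps − P* = 94.5 − 78 = 16.5.
So consumers capture 10.5/27 = 7/18 of each unit of subsidy.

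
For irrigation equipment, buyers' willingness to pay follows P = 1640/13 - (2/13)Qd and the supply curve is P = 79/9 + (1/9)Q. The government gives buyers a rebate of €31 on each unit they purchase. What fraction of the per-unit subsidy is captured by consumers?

Pre-subsidy: 1640/13 - (2/13)Q = 79/9 + (1/9)Q gives Q* = 443 and P* = 58.
With the rebate, buyers effectively pay Pb = Ps − 31, where Ps is the price sellers receive.
On the curves, Pb = 1640/13 - (2/13)Q and Ps = 79/9 + (1/9)Q; the wedge Ps − Pb = 31 gives 79/9 + (1/9)Q − (1640/13 - (2/13)Q) = 31, so Q' = 560.
Then Pb = 1640/13 − (2/13)·560 = 40 and Ps = 79/9 + (1/9)·560 = 71.
Buyers' price falls by P* − Pb = 58 − 40 = 18; sellers' price rises by Ps − P* = 71 − 58 = 13.
So consumers capture 18/31 = 18/31 of each unit of subsidy.

Consumer share = 18/31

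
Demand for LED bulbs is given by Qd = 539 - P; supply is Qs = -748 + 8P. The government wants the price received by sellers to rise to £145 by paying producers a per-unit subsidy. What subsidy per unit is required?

At a seller price of 145, quantity supplied is -748 + 8·145 = 412.
Buyers absorb 412 only when they pay Pb with 539 − 1·Pb = 412, i.e. Pb = 127.
s = Ps − Pb = 145 − 127 = 18.

Required subsidy s = £18 per unit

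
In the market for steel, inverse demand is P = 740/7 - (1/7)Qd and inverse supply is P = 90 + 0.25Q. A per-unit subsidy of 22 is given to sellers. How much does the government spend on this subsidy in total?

Pre-subsidy: 740/7 - (1/7)Q = 90 + 0.25Q gives Q* = 40 and P* = 100.
With the subsidy, sellers receive Ps = Pb + 22 for each unit, where Pb is the price buyers pay.
On the curves, Pb = 740/7 - (1/7)Q and Ps = 90 + 0.25Q; the wedge Ps − Pb = 22 gives 90 + 0.25Q − (740/7 - (1/7)Q) = 22, so Q' = 96.
Then Pb = 740/7 − (1/7)·96 = 92 and Ps = 90 + 0.25·96 = 114.
Government outlay = subsidy × quantity = 22 × 96 = 2112.

Government cost = 2112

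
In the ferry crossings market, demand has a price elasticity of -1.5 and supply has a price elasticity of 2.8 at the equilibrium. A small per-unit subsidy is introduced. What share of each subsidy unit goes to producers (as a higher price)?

Producer share = 15/43

For a small subsidy around the equilibrium, the benefit split depends on the relative slopes, which at a point are proportional to the elasticities.
Buyer share = εs/(εs + |εd|) = 2.8/(2.8 + 1.5) = 28/43; seller share = |εd|/(εs + |εd|) = 15/43.
So producers capture 15/43 of the subsidy.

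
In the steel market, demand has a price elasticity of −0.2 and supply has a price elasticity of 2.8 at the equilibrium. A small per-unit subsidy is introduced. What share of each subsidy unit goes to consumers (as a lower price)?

For a small subsidy around the equilibrium, the benefit split depends on the relative slopes, which at a point are proportional to the elasticities.
Buyer share = εs/(εs + |εd|) = 2.8/(2.8 + 0.2) = 14/15; seller share = |εd|/(εs + |εd|) = 1/15.

Consumer share = 14/15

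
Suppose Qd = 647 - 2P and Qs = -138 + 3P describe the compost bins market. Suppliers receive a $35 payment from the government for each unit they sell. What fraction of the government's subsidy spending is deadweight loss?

DWL / government spending = 0.056

Pre-subsidy: 647 - 2P = -138 + 3P gives P* = 157, Q* = 333.
With the subsidy, sellers receive Ps = Pb + 35 for each unit, where Pb is the price buyers pay.
Supply in terms of Pb becomes Qs = -138 + 3(Pb + 35) = -33 + 3Pb. Setting this equal to demand: 647 - 2Pb = -33 + 3Pb, so Pb = 136.
Sellers receive Ps = 136 + 35 = 171; Q' = 647 − 2·136 = 375.
ΔCS = ½(333 + 375)(157 − 136) = 7434; ΔPS = ½(333 + 375)(171 − 157) = 4956.
Government spending = 35 × 375 = 13125.
DWL = ½ × 35 × (375 − 333) = 735; fraction = 735 / 13125 = 0.056.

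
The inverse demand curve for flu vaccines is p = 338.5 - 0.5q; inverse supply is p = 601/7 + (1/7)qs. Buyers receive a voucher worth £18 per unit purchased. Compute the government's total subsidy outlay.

Government cost = £7578

Pre-subsidy: 338.5 - 0.5q = 601/7 + (1/7)q gives q* = 393 and p* = 142.
With the rebate, buyers effectively pay pb = ps − 18, where ps is the price sellers receive.
On the curves, pb = 338.5 - 0.5q and ps = 601/7 + (1/7)q; the wedge ps − pb = 18 gives 601/7 + (1/7)q − (338.5 - 0.5q) = 18, so q' = 421.
Then pb = 338.5 − 0.5·421 = 128 and ps = 601/7 + (1/7)·421 = 146.
Government outlay = subsidy × quantity = 18 × 421 = 7578.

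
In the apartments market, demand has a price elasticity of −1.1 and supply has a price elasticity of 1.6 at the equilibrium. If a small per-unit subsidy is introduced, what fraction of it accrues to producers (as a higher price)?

For a small subsidy around the equilibrium, the benefit split depends on the relative slopes, which at a point are proportional to the elasticities.
Buyer share = εs/(εs + |εd|) = 1.6/(1.6 + 1.1) = 16/27; seller share = |εd|/(εs + |εd|) = 11/27.
So producers capture 11/27 of the subsidy.

Producer share = 11/27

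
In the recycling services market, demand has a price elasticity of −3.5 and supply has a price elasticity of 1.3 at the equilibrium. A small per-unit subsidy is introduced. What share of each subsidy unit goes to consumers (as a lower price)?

Consumer share = 13/48

For a small subsidy around the equilibrium, the benefit split depends on the relative slopes, which at a point are proportional to the elasticities.
Buyer share = εs/(εs + |εd|) = 1.3/(1.3 + 3.5) = 13/48; seller share = |εd|/(εs + |εd|) = 35/48.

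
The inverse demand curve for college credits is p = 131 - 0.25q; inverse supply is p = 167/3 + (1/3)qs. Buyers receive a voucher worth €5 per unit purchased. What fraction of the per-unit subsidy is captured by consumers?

Pre-subsidy: 131 - 0.25q = 167/3 + (1/3)q gives q* = 904/7 and p* = 691/7.
With the rebate, buyers effectively pay pb = ps − 5, where ps is the price sellers receive.
On the curves, pb = 131 - 0.25q and ps = 167/3 + (1/3)q; the wedge ps − pb = 5 gives 167/3 + (1/3)q − (131 - 0.25q) = 5, so q' = 964/7.
Then pb = 131 − 0.25·(964/7) = 676/7 and ps = 167/3 + (1/3)·(964/7) = 711/7.
Buyers' price falls by p* − pb = 691/7 − 676/7 = 15/7; sellers' price rises by ps − p* = 711/7 − 691/7 = 20/7.
So consumers capture (15/7)/5 = 3/7 of each unit of subsidy.

Consumer share = 3/7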